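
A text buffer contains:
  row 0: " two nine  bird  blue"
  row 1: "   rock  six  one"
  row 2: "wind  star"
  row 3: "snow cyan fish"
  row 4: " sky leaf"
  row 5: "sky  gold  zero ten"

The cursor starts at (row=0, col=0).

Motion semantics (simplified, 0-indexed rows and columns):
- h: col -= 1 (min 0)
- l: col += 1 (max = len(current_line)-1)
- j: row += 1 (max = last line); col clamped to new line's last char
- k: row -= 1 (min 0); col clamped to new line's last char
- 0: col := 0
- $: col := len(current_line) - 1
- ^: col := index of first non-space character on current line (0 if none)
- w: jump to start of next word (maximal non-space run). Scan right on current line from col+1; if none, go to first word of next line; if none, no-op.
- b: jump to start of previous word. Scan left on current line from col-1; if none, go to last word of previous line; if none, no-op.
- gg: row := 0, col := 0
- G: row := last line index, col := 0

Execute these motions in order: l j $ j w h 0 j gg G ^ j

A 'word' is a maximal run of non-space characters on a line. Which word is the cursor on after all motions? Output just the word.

Answer: sky

Derivation:
After 1 (l): row=0 col=1 char='t'
After 2 (j): row=1 col=1 char='_'
After 3 ($): row=1 col=16 char='e'
After 4 (j): row=2 col=9 char='r'
After 5 (w): row=3 col=0 char='s'
After 6 (h): row=3 col=0 char='s'
After 7 (0): row=3 col=0 char='s'
After 8 (j): row=4 col=0 char='_'
After 9 (gg): row=0 col=0 char='_'
After 10 (G): row=5 col=0 char='s'
After 11 (^): row=5 col=0 char='s'
After 12 (j): row=5 col=0 char='s'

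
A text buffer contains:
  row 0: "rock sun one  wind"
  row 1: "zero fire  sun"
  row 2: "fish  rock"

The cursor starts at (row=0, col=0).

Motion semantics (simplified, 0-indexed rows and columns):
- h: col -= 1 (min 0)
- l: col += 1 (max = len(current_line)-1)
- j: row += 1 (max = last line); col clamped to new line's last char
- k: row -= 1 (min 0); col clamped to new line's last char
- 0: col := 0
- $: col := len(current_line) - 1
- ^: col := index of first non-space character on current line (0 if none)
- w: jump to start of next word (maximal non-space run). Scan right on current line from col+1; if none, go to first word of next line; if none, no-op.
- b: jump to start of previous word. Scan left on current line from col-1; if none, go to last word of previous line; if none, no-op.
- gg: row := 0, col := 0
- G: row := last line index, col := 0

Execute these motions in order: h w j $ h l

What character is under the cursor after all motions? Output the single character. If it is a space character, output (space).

Answer: n

Derivation:
After 1 (h): row=0 col=0 char='r'
After 2 (w): row=0 col=5 char='s'
After 3 (j): row=1 col=5 char='f'
After 4 ($): row=1 col=13 char='n'
After 5 (h): row=1 col=12 char='u'
After 6 (l): row=1 col=13 char='n'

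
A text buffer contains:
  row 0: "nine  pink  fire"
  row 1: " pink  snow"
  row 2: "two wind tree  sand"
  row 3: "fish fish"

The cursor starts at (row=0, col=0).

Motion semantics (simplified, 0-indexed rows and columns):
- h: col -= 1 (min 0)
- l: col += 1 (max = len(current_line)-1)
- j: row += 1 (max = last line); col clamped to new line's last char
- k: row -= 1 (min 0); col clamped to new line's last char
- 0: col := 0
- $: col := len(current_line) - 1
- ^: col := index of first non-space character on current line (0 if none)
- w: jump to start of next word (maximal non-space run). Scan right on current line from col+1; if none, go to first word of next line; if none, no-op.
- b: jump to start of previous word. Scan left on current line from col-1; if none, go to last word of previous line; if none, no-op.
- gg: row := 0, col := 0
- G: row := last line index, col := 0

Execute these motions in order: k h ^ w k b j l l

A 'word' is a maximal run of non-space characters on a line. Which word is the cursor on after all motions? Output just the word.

After 1 (k): row=0 col=0 char='n'
After 2 (h): row=0 col=0 char='n'
After 3 (^): row=0 col=0 char='n'
After 4 (w): row=0 col=6 char='p'
After 5 (k): row=0 col=6 char='p'
After 6 (b): row=0 col=0 char='n'
After 7 (j): row=1 col=0 char='_'
After 8 (l): row=1 col=1 char='p'
After 9 (l): row=1 col=2 char='i'

Answer: pink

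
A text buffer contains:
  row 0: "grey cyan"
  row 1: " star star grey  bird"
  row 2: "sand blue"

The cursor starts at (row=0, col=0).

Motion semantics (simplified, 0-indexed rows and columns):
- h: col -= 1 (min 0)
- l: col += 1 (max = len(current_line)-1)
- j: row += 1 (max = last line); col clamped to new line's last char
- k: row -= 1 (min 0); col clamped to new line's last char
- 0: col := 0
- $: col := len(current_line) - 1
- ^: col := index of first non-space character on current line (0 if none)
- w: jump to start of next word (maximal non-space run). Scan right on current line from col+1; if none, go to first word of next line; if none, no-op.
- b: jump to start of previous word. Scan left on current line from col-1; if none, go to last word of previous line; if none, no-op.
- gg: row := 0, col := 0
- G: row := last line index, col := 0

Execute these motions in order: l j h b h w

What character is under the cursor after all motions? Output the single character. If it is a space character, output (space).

After 1 (l): row=0 col=1 char='r'
After 2 (j): row=1 col=1 char='s'
After 3 (h): row=1 col=0 char='_'
After 4 (b): row=0 col=5 char='c'
After 5 (h): row=0 col=4 char='_'
After 6 (w): row=0 col=5 char='c'

Answer: c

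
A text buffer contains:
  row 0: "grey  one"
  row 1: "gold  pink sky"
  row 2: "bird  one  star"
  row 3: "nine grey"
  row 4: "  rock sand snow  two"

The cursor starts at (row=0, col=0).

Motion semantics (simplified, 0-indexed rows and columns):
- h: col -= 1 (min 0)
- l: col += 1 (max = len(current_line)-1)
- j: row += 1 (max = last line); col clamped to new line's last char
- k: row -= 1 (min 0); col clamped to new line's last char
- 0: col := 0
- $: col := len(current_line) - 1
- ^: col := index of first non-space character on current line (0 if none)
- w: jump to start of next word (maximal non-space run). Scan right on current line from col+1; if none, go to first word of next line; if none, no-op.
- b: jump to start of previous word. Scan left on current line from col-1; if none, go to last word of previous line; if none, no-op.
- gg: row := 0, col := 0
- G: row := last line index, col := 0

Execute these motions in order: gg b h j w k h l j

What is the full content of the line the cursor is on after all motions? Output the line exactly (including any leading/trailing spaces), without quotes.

Answer: gold  pink sky

Derivation:
After 1 (gg): row=0 col=0 char='g'
After 2 (b): row=0 col=0 char='g'
After 3 (h): row=0 col=0 char='g'
After 4 (j): row=1 col=0 char='g'
After 5 (w): row=1 col=6 char='p'
After 6 (k): row=0 col=6 char='o'
After 7 (h): row=0 col=5 char='_'
After 8 (l): row=0 col=6 char='o'
After 9 (j): row=1 col=6 char='p'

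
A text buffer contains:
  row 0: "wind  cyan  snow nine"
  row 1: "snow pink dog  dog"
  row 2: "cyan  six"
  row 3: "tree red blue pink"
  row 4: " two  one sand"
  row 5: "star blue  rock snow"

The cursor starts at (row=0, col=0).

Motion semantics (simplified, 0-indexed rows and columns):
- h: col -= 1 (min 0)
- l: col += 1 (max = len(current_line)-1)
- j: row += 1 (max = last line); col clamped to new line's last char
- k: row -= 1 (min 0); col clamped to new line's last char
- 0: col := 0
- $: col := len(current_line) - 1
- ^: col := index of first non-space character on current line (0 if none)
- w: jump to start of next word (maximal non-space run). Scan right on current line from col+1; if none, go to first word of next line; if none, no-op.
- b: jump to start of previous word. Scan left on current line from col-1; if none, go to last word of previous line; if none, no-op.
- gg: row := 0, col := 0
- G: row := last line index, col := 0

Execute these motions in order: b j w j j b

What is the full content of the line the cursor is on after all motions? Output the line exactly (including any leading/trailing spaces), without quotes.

After 1 (b): row=0 col=0 char='w'
After 2 (j): row=1 col=0 char='s'
After 3 (w): row=1 col=5 char='p'
After 4 (j): row=2 col=5 char='_'
After 5 (j): row=3 col=5 char='r'
After 6 (b): row=3 col=0 char='t'

Answer: tree red blue pink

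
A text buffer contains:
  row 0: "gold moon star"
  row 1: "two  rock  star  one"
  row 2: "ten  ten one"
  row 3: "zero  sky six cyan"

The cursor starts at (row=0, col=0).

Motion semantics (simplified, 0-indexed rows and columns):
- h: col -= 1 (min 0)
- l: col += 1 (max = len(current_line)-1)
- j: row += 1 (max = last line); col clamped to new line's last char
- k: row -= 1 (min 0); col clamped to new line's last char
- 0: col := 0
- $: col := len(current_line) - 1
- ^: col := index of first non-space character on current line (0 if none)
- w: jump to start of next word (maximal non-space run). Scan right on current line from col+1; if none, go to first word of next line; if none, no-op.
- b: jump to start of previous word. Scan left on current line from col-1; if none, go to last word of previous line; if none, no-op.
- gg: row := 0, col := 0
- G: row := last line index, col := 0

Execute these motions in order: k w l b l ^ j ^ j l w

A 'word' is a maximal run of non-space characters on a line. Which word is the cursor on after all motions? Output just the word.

Answer: ten

Derivation:
After 1 (k): row=0 col=0 char='g'
After 2 (w): row=0 col=5 char='m'
After 3 (l): row=0 col=6 char='o'
After 4 (b): row=0 col=5 char='m'
After 5 (l): row=0 col=6 char='o'
After 6 (^): row=0 col=0 char='g'
After 7 (j): row=1 col=0 char='t'
After 8 (^): row=1 col=0 char='t'
After 9 (j): row=2 col=0 char='t'
After 10 (l): row=2 col=1 char='e'
After 11 (w): row=2 col=5 char='t'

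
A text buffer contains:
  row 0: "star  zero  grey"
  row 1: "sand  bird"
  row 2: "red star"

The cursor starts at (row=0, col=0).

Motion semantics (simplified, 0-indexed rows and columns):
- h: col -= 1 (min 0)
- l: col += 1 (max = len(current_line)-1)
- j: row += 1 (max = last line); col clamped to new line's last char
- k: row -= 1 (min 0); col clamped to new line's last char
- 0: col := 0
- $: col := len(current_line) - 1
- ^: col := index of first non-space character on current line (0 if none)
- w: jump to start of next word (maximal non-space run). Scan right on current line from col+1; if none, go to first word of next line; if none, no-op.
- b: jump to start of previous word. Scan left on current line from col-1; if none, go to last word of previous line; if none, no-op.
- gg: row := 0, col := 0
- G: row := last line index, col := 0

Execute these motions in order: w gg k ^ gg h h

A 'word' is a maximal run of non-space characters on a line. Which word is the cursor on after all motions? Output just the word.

After 1 (w): row=0 col=6 char='z'
After 2 (gg): row=0 col=0 char='s'
After 3 (k): row=0 col=0 char='s'
After 4 (^): row=0 col=0 char='s'
After 5 (gg): row=0 col=0 char='s'
After 6 (h): row=0 col=0 char='s'
After 7 (h): row=0 col=0 char='s'

Answer: star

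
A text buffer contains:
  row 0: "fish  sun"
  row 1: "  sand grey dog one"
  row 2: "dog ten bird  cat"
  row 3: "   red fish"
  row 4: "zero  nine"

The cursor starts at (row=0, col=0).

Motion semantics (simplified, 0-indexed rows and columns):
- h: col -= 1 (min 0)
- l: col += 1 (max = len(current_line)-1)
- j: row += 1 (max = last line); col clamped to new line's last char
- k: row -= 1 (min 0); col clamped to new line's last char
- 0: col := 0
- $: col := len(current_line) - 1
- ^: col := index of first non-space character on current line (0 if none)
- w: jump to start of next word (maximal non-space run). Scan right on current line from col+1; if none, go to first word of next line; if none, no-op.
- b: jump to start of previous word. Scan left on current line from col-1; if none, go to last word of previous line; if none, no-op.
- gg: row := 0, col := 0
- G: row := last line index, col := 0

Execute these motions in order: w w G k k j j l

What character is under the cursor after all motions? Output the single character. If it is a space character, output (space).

Answer: e

Derivation:
After 1 (w): row=0 col=6 char='s'
After 2 (w): row=1 col=2 char='s'
After 3 (G): row=4 col=0 char='z'
After 4 (k): row=3 col=0 char='_'
After 5 (k): row=2 col=0 char='d'
After 6 (j): row=3 col=0 char='_'
After 7 (j): row=4 col=0 char='z'
After 8 (l): row=4 col=1 char='e'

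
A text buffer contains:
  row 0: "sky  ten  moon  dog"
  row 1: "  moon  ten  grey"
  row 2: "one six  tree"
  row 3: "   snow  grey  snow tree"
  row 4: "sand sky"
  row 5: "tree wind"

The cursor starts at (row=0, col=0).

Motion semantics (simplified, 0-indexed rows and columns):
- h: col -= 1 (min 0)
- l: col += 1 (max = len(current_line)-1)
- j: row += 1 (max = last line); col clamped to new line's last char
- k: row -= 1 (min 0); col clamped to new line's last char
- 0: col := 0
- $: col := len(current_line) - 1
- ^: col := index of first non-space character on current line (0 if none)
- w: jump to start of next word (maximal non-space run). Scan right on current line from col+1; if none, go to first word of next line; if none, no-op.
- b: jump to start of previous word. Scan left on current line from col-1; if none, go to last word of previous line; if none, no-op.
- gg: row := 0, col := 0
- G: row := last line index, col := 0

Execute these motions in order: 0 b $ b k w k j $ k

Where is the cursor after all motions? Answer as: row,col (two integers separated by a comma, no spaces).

After 1 (0): row=0 col=0 char='s'
After 2 (b): row=0 col=0 char='s'
After 3 ($): row=0 col=18 char='g'
After 4 (b): row=0 col=16 char='d'
After 5 (k): row=0 col=16 char='d'
After 6 (w): row=1 col=2 char='m'
After 7 (k): row=0 col=2 char='y'
After 8 (j): row=1 col=2 char='m'
After 9 ($): row=1 col=16 char='y'
After 10 (k): row=0 col=16 char='d'

Answer: 0,16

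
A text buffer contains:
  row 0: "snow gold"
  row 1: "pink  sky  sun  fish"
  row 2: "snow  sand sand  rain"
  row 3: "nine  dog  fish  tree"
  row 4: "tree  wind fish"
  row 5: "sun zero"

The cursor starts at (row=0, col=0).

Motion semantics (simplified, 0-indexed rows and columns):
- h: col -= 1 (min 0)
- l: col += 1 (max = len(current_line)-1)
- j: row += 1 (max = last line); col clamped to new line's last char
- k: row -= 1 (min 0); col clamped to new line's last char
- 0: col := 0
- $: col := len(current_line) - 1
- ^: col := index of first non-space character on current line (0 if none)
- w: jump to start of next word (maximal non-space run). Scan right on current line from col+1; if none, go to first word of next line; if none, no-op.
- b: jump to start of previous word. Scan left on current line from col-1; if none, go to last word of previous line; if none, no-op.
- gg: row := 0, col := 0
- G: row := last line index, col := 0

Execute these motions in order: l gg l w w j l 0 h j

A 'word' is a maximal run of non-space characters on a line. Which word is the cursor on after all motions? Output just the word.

After 1 (l): row=0 col=1 char='n'
After 2 (gg): row=0 col=0 char='s'
After 3 (l): row=0 col=1 char='n'
After 4 (w): row=0 col=5 char='g'
After 5 (w): row=1 col=0 char='p'
After 6 (j): row=2 col=0 char='s'
After 7 (l): row=2 col=1 char='n'
After 8 (0): row=2 col=0 char='s'
After 9 (h): row=2 col=0 char='s'
After 10 (j): row=3 col=0 char='n'

Answer: nine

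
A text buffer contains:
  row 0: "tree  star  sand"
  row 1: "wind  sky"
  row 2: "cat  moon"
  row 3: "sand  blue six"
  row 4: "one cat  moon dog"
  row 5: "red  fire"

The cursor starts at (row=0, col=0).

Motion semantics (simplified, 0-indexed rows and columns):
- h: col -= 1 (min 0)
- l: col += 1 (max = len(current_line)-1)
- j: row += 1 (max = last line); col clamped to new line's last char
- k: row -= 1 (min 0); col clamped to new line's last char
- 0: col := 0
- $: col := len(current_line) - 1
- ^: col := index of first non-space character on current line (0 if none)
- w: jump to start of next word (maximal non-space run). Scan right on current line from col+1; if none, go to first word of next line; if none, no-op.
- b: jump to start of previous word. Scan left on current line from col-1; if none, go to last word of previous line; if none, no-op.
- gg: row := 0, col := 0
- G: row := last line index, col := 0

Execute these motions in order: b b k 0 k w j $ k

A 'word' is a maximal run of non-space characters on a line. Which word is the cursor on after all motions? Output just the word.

After 1 (b): row=0 col=0 char='t'
After 2 (b): row=0 col=0 char='t'
After 3 (k): row=0 col=0 char='t'
After 4 (0): row=0 col=0 char='t'
After 5 (k): row=0 col=0 char='t'
After 6 (w): row=0 col=6 char='s'
After 7 (j): row=1 col=6 char='s'
After 8 ($): row=1 col=8 char='y'
After 9 (k): row=0 col=8 char='a'

Answer: star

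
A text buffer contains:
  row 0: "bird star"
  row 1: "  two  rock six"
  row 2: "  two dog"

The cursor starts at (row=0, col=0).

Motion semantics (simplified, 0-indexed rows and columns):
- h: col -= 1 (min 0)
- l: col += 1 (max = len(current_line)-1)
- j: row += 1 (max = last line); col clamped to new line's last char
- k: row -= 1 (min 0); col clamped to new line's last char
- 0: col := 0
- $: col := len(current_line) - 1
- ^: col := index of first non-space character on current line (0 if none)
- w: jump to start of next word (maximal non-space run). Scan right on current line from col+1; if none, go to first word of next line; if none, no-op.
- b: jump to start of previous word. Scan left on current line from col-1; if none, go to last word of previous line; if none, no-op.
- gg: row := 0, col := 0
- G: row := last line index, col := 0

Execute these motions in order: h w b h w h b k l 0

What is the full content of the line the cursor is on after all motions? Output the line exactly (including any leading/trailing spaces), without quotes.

Answer: bird star

Derivation:
After 1 (h): row=0 col=0 char='b'
After 2 (w): row=0 col=5 char='s'
After 3 (b): row=0 col=0 char='b'
After 4 (h): row=0 col=0 char='b'
After 5 (w): row=0 col=5 char='s'
After 6 (h): row=0 col=4 char='_'
After 7 (b): row=0 col=0 char='b'
After 8 (k): row=0 col=0 char='b'
After 9 (l): row=0 col=1 char='i'
After 10 (0): row=0 col=0 char='b'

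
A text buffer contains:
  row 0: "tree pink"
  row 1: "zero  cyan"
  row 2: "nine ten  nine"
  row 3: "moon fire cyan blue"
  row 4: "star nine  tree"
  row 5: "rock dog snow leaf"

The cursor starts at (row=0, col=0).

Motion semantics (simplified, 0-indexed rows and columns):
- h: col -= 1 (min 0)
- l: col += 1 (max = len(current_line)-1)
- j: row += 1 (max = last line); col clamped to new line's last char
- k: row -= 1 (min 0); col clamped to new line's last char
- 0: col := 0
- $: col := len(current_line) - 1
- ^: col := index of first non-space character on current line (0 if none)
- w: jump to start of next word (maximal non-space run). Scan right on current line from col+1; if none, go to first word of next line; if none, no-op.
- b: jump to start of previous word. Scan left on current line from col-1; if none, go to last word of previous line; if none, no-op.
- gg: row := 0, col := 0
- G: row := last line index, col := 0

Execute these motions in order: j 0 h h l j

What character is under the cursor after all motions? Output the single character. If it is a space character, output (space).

Answer: i

Derivation:
After 1 (j): row=1 col=0 char='z'
After 2 (0): row=1 col=0 char='z'
After 3 (h): row=1 col=0 char='z'
After 4 (h): row=1 col=0 char='z'
After 5 (l): row=1 col=1 char='e'
After 6 (j): row=2 col=1 char='i'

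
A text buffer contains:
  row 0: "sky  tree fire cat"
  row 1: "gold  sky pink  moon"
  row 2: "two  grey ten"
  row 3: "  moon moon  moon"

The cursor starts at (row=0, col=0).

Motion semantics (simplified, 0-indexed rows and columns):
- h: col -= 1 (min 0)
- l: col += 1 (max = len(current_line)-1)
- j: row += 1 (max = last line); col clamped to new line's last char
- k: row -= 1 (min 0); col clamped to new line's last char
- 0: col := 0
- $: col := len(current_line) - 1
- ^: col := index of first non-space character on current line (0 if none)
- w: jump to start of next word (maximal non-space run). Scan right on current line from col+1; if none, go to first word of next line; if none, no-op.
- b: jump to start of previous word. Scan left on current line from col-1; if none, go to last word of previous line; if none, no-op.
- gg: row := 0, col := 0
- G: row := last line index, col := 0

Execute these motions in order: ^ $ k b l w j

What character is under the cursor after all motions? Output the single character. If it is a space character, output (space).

Answer: t

Derivation:
After 1 (^): row=0 col=0 char='s'
After 2 ($): row=0 col=17 char='t'
After 3 (k): row=0 col=17 char='t'
After 4 (b): row=0 col=15 char='c'
After 5 (l): row=0 col=16 char='a'
After 6 (w): row=1 col=0 char='g'
After 7 (j): row=2 col=0 char='t'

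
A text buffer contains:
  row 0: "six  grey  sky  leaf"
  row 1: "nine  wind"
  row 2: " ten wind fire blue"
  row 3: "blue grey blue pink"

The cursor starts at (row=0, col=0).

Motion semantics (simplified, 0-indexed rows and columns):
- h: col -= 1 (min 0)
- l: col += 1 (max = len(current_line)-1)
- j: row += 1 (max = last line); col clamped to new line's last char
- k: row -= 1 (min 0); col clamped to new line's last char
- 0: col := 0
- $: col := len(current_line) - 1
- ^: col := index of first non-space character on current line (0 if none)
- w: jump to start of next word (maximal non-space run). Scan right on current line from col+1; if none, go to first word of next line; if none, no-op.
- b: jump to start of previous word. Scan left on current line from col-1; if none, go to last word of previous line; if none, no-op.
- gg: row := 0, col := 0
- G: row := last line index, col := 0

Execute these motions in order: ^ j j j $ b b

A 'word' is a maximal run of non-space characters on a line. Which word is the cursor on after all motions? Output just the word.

After 1 (^): row=0 col=0 char='s'
After 2 (j): row=1 col=0 char='n'
After 3 (j): row=2 col=0 char='_'
After 4 (j): row=3 col=0 char='b'
After 5 ($): row=3 col=18 char='k'
After 6 (b): row=3 col=15 char='p'
After 7 (b): row=3 col=10 char='b'

Answer: blue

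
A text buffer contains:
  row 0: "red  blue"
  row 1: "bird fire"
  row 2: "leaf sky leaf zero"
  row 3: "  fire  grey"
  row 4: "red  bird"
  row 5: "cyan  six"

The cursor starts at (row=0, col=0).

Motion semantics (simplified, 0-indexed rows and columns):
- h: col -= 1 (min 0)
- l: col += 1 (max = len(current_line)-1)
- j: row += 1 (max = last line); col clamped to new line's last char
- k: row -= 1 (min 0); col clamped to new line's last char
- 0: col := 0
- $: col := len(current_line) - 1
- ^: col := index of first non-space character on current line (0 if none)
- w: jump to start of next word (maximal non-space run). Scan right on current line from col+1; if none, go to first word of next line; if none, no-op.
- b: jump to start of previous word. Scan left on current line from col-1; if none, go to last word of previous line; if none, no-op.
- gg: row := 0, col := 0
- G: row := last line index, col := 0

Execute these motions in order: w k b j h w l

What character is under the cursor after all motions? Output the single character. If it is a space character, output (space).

After 1 (w): row=0 col=5 char='b'
After 2 (k): row=0 col=5 char='b'
After 3 (b): row=0 col=0 char='r'
After 4 (j): row=1 col=0 char='b'
After 5 (h): row=1 col=0 char='b'
After 6 (w): row=1 col=5 char='f'
After 7 (l): row=1 col=6 char='i'

Answer: i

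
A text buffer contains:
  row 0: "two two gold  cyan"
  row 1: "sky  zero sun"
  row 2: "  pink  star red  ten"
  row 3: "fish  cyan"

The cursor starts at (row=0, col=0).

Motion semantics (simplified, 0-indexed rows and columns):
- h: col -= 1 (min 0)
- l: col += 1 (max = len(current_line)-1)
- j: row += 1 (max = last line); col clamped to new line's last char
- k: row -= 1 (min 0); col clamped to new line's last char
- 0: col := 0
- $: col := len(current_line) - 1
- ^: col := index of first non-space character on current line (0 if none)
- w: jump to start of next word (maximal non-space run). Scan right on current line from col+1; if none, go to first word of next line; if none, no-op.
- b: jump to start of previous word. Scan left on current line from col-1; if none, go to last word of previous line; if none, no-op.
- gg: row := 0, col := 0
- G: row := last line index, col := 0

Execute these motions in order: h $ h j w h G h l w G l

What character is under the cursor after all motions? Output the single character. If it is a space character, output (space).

After 1 (h): row=0 col=0 char='t'
After 2 ($): row=0 col=17 char='n'
After 3 (h): row=0 col=16 char='a'
After 4 (j): row=1 col=12 char='n'
After 5 (w): row=2 col=2 char='p'
After 6 (h): row=2 col=1 char='_'
After 7 (G): row=3 col=0 char='f'
After 8 (h): row=3 col=0 char='f'
After 9 (l): row=3 col=1 char='i'
After 10 (w): row=3 col=6 char='c'
After 11 (G): row=3 col=0 char='f'
After 12 (l): row=3 col=1 char='i'

Answer: i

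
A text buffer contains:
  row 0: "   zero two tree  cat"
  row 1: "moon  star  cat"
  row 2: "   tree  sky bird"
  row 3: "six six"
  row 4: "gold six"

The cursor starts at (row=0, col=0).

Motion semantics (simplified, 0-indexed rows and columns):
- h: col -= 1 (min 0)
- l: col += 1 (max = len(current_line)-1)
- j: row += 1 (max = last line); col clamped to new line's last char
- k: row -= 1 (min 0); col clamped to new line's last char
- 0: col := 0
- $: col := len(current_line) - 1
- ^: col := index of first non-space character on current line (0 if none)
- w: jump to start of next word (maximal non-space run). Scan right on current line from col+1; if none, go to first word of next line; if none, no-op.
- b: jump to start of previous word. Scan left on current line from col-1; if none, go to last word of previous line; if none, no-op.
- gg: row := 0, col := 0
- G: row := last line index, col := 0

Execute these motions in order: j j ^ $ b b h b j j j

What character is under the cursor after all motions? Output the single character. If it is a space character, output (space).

Answer: d

Derivation:
After 1 (j): row=1 col=0 char='m'
After 2 (j): row=2 col=0 char='_'
After 3 (^): row=2 col=3 char='t'
After 4 ($): row=2 col=16 char='d'
After 5 (b): row=2 col=13 char='b'
After 6 (b): row=2 col=9 char='s'
After 7 (h): row=2 col=8 char='_'
After 8 (b): row=2 col=3 char='t'
After 9 (j): row=3 col=3 char='_'
After 10 (j): row=4 col=3 char='d'
After 11 (j): row=4 col=3 char='d'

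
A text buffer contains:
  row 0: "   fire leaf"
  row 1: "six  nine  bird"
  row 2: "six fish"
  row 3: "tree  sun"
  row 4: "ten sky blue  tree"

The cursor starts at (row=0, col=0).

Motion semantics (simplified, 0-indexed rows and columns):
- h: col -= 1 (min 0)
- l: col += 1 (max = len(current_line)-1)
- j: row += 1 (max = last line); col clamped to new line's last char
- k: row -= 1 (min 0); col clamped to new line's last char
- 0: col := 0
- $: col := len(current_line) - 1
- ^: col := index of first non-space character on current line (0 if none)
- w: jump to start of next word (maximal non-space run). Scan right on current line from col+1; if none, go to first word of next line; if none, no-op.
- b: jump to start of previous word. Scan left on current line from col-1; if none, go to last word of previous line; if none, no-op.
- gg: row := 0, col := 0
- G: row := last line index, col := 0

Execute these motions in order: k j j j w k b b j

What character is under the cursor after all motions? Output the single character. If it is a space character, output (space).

Answer: t

Derivation:
After 1 (k): row=0 col=0 char='_'
After 2 (j): row=1 col=0 char='s'
After 3 (j): row=2 col=0 char='s'
After 4 (j): row=3 col=0 char='t'
After 5 (w): row=3 col=6 char='s'
After 6 (k): row=2 col=6 char='s'
After 7 (b): row=2 col=4 char='f'
After 8 (b): row=2 col=0 char='s'
After 9 (j): row=3 col=0 char='t'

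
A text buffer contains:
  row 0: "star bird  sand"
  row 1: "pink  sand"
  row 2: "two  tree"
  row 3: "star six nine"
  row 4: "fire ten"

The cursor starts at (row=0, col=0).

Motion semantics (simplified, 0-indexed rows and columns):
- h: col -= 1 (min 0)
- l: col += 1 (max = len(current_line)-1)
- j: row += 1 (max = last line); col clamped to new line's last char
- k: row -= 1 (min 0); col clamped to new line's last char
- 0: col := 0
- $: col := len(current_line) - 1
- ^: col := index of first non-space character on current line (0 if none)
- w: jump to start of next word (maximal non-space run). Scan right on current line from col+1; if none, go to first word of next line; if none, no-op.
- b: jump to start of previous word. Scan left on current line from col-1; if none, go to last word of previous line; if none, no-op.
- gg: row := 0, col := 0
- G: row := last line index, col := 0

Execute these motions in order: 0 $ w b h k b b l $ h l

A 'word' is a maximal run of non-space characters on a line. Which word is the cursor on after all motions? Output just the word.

After 1 (0): row=0 col=0 char='s'
After 2 ($): row=0 col=14 char='d'
After 3 (w): row=1 col=0 char='p'
After 4 (b): row=0 col=11 char='s'
After 5 (h): row=0 col=10 char='_'
After 6 (k): row=0 col=10 char='_'
After 7 (b): row=0 col=5 char='b'
After 8 (b): row=0 col=0 char='s'
After 9 (l): row=0 col=1 char='t'
After 10 ($): row=0 col=14 char='d'
After 11 (h): row=0 col=13 char='n'
After 12 (l): row=0 col=14 char='d'

Answer: sand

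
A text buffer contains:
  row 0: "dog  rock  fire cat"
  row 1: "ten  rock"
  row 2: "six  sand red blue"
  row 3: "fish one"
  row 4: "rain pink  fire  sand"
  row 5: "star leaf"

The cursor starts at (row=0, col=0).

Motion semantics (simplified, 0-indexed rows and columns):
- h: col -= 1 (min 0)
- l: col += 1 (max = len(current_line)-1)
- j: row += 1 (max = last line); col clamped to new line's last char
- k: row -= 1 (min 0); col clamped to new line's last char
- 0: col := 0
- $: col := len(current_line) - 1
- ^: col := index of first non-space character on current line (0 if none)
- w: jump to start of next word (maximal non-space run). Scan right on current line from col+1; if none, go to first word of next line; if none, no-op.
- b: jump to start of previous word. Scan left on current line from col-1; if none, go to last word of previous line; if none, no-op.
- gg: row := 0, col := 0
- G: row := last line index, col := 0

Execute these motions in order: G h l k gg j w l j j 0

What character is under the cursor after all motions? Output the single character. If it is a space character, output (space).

Answer: f

Derivation:
After 1 (G): row=5 col=0 char='s'
After 2 (h): row=5 col=0 char='s'
After 3 (l): row=5 col=1 char='t'
After 4 (k): row=4 col=1 char='a'
After 5 (gg): row=0 col=0 char='d'
After 6 (j): row=1 col=0 char='t'
After 7 (w): row=1 col=5 char='r'
After 8 (l): row=1 col=6 char='o'
After 9 (j): row=2 col=6 char='a'
After 10 (j): row=3 col=6 char='n'
After 11 (0): row=3 col=0 char='f'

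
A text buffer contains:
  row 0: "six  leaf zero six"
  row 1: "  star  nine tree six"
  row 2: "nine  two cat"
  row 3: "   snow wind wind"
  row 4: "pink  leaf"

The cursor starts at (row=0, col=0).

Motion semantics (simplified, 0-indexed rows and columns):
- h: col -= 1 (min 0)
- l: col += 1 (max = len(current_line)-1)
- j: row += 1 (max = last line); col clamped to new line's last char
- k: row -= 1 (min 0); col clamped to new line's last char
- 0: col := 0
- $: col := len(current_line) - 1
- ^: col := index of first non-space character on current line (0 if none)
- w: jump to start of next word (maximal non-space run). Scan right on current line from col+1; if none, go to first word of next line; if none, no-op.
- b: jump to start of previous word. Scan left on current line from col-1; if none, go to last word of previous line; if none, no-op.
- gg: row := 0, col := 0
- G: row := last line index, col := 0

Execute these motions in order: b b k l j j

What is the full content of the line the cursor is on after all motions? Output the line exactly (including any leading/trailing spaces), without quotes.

Answer: nine  two cat

Derivation:
After 1 (b): row=0 col=0 char='s'
After 2 (b): row=0 col=0 char='s'
After 3 (k): row=0 col=0 char='s'
After 4 (l): row=0 col=1 char='i'
After 5 (j): row=1 col=1 char='_'
After 6 (j): row=2 col=1 char='i'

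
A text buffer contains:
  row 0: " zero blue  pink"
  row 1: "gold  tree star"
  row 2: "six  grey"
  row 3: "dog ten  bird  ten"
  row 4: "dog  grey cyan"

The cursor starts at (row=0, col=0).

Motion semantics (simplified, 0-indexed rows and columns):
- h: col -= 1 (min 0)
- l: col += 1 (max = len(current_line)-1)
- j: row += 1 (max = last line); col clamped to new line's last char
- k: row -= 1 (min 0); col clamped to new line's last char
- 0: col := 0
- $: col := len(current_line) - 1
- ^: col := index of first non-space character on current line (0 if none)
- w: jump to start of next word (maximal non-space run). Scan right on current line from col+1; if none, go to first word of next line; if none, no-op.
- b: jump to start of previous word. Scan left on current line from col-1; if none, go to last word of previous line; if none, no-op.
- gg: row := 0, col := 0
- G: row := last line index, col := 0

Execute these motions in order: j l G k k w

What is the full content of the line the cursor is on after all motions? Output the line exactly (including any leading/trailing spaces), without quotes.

After 1 (j): row=1 col=0 char='g'
After 2 (l): row=1 col=1 char='o'
After 3 (G): row=4 col=0 char='d'
After 4 (k): row=3 col=0 char='d'
After 5 (k): row=2 col=0 char='s'
After 6 (w): row=2 col=5 char='g'

Answer: six  grey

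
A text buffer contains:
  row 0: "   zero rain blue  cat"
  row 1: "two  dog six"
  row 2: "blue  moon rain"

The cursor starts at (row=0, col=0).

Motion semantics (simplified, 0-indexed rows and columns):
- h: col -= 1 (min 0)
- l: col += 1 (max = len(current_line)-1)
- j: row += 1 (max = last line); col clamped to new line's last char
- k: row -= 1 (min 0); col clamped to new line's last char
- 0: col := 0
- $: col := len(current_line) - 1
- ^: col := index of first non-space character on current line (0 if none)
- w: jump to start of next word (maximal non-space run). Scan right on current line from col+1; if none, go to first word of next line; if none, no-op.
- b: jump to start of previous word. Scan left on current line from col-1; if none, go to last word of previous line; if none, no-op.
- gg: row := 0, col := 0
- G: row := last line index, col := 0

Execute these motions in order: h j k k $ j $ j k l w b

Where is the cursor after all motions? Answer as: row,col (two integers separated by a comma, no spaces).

Answer: 1,9

Derivation:
After 1 (h): row=0 col=0 char='_'
After 2 (j): row=1 col=0 char='t'
After 3 (k): row=0 col=0 char='_'
After 4 (k): row=0 col=0 char='_'
After 5 ($): row=0 col=21 char='t'
After 6 (j): row=1 col=11 char='x'
After 7 ($): row=1 col=11 char='x'
After 8 (j): row=2 col=11 char='r'
After 9 (k): row=1 col=11 char='x'
After 10 (l): row=1 col=11 char='x'
After 11 (w): row=2 col=0 char='b'
After 12 (b): row=1 col=9 char='s'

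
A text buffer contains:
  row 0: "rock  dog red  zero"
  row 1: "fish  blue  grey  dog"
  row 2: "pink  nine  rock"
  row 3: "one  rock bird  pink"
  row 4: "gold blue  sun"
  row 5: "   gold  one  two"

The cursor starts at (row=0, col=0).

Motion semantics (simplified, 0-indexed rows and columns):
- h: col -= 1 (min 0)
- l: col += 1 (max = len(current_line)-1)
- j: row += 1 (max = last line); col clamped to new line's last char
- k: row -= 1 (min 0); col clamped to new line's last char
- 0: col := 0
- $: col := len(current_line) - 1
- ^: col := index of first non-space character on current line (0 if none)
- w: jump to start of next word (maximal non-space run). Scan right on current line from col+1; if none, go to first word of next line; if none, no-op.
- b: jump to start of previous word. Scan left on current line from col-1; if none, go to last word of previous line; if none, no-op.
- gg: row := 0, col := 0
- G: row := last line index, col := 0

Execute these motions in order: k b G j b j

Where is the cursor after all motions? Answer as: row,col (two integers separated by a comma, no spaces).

Answer: 5,11

Derivation:
After 1 (k): row=0 col=0 char='r'
After 2 (b): row=0 col=0 char='r'
After 3 (G): row=5 col=0 char='_'
After 4 (j): row=5 col=0 char='_'
After 5 (b): row=4 col=11 char='s'
After 6 (j): row=5 col=11 char='e'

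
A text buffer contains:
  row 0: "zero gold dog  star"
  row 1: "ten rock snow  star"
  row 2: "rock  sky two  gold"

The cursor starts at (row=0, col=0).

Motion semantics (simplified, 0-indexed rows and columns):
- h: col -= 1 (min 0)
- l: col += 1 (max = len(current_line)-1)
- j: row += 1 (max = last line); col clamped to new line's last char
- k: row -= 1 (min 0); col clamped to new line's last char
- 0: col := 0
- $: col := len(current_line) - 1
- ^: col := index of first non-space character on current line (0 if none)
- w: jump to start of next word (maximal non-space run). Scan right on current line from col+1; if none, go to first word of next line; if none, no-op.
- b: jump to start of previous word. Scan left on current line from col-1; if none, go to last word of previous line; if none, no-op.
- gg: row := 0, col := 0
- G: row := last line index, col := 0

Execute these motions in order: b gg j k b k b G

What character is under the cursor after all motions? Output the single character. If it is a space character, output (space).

Answer: r

Derivation:
After 1 (b): row=0 col=0 char='z'
After 2 (gg): row=0 col=0 char='z'
After 3 (j): row=1 col=0 char='t'
After 4 (k): row=0 col=0 char='z'
After 5 (b): row=0 col=0 char='z'
After 6 (k): row=0 col=0 char='z'
After 7 (b): row=0 col=0 char='z'
After 8 (G): row=2 col=0 char='r'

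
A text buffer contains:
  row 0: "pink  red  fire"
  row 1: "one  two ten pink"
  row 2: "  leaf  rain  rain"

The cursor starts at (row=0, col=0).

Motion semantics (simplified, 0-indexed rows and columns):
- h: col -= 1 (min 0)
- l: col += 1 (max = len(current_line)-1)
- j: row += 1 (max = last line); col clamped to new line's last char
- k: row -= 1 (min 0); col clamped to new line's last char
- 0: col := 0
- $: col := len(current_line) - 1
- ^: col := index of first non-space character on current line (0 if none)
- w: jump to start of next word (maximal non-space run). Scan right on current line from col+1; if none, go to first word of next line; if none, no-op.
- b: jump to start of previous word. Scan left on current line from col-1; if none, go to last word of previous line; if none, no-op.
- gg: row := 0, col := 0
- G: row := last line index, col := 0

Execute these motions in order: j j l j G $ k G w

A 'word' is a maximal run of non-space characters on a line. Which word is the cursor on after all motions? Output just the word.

After 1 (j): row=1 col=0 char='o'
After 2 (j): row=2 col=0 char='_'
After 3 (l): row=2 col=1 char='_'
After 4 (j): row=2 col=1 char='_'
After 5 (G): row=2 col=0 char='_'
After 6 ($): row=2 col=17 char='n'
After 7 (k): row=1 col=16 char='k'
After 8 (G): row=2 col=0 char='_'
After 9 (w): row=2 col=2 char='l'

Answer: leaf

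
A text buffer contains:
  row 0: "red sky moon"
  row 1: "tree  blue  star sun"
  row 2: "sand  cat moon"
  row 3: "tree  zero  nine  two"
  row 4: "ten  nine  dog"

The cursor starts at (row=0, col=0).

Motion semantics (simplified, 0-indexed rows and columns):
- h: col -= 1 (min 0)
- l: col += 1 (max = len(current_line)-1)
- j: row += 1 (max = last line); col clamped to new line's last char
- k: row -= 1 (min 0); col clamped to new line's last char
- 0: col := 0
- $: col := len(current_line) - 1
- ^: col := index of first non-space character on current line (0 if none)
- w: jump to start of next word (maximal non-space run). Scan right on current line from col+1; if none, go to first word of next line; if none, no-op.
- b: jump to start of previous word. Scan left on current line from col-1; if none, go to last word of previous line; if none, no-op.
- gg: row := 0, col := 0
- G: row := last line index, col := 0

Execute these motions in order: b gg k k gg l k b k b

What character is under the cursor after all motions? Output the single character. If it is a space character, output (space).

After 1 (b): row=0 col=0 char='r'
After 2 (gg): row=0 col=0 char='r'
After 3 (k): row=0 col=0 char='r'
After 4 (k): row=0 col=0 char='r'
After 5 (gg): row=0 col=0 char='r'
After 6 (l): row=0 col=1 char='e'
After 7 (k): row=0 col=1 char='e'
After 8 (b): row=0 col=0 char='r'
After 9 (k): row=0 col=0 char='r'
After 10 (b): row=0 col=0 char='r'

Answer: r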